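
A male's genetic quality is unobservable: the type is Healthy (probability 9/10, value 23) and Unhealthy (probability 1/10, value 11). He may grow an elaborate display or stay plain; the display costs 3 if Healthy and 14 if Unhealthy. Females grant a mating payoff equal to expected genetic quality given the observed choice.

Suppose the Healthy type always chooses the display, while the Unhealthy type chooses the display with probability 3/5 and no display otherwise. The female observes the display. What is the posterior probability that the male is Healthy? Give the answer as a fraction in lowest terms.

15/16

P(the display) = (9/10)·1 + (1/10)·(3/5) = 24/25.
By Bayes' rule, P(Healthy | the display) = (9/10) / (24/25) = 15/16.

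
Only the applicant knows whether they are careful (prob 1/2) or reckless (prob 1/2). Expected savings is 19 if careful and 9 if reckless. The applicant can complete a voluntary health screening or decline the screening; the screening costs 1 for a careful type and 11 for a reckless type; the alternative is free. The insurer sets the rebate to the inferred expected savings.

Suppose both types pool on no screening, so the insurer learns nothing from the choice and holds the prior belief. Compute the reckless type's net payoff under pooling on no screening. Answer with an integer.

14

Pooled rebate = 1/2·19 + 1/2·9 = 14.
reckless pays no cost for no screening, so net payoff = 14.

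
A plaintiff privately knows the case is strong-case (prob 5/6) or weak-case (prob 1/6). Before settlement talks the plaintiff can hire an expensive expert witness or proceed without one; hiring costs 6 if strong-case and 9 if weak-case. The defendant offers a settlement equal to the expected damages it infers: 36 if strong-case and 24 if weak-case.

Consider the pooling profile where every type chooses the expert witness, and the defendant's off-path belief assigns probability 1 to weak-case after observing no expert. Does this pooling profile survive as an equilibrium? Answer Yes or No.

On path, the defendant holds the prior and pays 5/6·36 + 1/6·24 = 34. Off path (no expert), believing weak-case, it pays 24.
strong-case: the expert witness nets 34 − 6 = 28; no expert nets 24. strong-case stays.
weak-case: the expert witness nets 34 − 9 = 25; no expert nets 24. weak-case stays.
No type deviates, so pooling is sustained.

Yes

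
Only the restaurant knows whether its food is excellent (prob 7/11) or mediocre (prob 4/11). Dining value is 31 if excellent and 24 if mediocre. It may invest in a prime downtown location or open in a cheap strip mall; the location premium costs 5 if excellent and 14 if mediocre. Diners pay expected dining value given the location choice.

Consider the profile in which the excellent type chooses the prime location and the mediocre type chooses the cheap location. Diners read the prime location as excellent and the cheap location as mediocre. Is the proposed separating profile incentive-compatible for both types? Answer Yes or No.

Yes

Under these beliefs, the prime location earns price premium 31 and the cheap location earns price premium 24.
excellent: the prime location nets 31 − 5 = 26; the cheap location nets 24. excellent prefers the prime location.
mediocre: the prime location nets 31 − 14 = 17; the cheap location nets 24. mediocre prefers the cheap location.
Neither type deviates, so the separating profile is an equilibrium.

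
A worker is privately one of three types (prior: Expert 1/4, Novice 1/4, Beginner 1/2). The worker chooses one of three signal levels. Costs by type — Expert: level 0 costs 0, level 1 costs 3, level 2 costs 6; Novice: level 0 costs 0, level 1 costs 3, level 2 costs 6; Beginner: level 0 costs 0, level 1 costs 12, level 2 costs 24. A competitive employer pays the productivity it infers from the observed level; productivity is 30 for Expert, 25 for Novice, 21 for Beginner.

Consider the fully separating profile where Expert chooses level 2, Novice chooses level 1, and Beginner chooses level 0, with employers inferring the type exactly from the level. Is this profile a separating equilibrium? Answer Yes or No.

Separating wages: level 2 → 30, level 1 → 25, level 0 → 21.
Expert (assigned level 2): level 0: 21 − 0 = 21; level 1: 25 − 3 = 22; level 2: 30 − 6 = 24. Expert stays.
Novice (assigned level 1): level 0: 21 − 0 = 21; level 1: 25 − 3 = 22; level 2: 30 − 6 = 24. Novice prefers level 2.
Beginner (assigned level 0): level 0: 21 − 0 = 21; level 1: 25 − 12 = 13; level 2: 30 − 24 = 6. Beginner stays.
At least one type deviates; the separating profile fails.

No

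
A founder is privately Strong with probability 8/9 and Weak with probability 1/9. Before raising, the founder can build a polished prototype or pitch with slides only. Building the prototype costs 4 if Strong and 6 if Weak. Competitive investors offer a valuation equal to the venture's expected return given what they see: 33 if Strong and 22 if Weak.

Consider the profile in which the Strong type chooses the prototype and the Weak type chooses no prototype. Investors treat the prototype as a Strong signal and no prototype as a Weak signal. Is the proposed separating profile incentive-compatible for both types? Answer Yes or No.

Under these beliefs, the prototype earns valuation 33 and no prototype earns valuation 22.
Strong: the prototype nets 33 − 4 = 29; no prototype nets 22. Strong prefers the prototype.
Weak: the prototype nets 33 − 6 = 27; no prototype nets 22. Weak would deviate to the prototype.
Weak has a profitable deviation, so the profile is not an equilibrium.

No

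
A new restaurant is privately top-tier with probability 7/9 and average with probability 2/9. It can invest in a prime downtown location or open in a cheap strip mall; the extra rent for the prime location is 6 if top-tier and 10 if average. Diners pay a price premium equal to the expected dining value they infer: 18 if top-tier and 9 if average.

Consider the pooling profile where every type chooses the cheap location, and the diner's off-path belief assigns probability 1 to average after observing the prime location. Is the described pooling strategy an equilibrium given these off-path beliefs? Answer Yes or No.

On path, the diner holds the prior and pays 7/9·18 + 2/9·9 = 16. Off path (the prime location), believing average, it pays 9.
top-tier: the cheap location nets 16; the prime location nets 9 − 6 = 3. top-tier stays.
average: the cheap location nets 16; the prime location nets 9 − 10 = -1. average stays.
No type deviates, so pooling is sustained.

Yes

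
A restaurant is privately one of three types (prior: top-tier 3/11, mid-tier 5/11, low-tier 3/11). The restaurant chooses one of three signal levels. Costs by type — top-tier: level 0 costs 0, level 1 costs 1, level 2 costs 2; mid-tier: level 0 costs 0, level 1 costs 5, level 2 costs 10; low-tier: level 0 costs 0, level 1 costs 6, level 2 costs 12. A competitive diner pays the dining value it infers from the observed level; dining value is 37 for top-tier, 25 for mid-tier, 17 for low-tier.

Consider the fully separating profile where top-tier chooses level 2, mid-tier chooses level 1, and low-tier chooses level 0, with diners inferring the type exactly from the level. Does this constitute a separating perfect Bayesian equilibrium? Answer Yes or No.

Separating price premiums: level 2 → 37, level 1 → 25, level 0 → 17.
top-tier (assigned level 2): level 0: 17 − 0 = 17; level 1: 25 − 1 = 24; level 2: 37 − 2 = 35. top-tier stays.
mid-tier (assigned level 1): level 0: 17 − 0 = 17; level 1: 25 − 5 = 20; level 2: 37 − 10 = 27. mid-tier prefers level 2.
low-tier (assigned level 0): level 0: 17 − 0 = 17; level 1: 25 − 6 = 19; level 2: 37 − 12 = 25. low-tier prefers level 2.
At least one type deviates; the separating profile fails.

No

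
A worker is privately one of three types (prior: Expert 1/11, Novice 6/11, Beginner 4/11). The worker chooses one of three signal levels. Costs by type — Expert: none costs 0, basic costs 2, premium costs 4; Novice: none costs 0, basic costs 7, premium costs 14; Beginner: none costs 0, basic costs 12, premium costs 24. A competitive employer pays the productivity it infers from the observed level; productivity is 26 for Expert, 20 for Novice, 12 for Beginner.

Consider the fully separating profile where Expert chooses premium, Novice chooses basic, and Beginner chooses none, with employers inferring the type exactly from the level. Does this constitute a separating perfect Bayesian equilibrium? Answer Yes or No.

Yes

Separating wages: premium → 26, basic → 20, none → 12.
Expert (assigned premium): none: 12 − 0 = 12; basic: 20 − 2 = 18; premium: 26 − 4 = 22. Expert stays.
Novice (assigned basic): none: 12 − 0 = 12; basic: 20 − 7 = 13; premium: 26 − 14 = 12. Novice stays.
Beginner (assigned none): none: 12 − 0 = 12; basic: 20 − 12 = 8; premium: 26 − 24 = 2. Beginner stays.
Every type prefers its assigned level; separation holds.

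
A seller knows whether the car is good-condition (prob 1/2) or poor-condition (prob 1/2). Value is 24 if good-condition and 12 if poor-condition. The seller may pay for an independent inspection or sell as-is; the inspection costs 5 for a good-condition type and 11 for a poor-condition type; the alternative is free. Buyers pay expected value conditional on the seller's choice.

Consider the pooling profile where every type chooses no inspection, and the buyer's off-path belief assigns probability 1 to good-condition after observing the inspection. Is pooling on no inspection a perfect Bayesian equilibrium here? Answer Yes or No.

No

On path, the buyer holds the prior and pays 1/2·24 + 1/2·12 = 18. Off path (the inspection), believing good-condition, it pays 24.
good-condition: no inspection nets 18; the inspection nets 24 − 5 = 19. good-condition would deviate.
poor-condition: no inspection nets 18; the inspection nets 24 − 11 = 13. poor-condition stays.
A type deviates, so pooling fails.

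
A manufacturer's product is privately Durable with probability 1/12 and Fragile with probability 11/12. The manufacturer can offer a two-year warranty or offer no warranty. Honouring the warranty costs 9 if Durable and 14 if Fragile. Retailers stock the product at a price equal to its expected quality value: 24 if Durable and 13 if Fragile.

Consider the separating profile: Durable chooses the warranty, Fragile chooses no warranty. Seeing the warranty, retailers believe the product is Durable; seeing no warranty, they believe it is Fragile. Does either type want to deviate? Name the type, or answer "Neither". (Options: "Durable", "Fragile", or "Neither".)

The warranty pays 24; no warranty pays 13.
Durable: assigned the warranty, nets 24 − 9 = 15; deviating to no warranty nets 13.
Fragile: assigned no warranty, nets 13; deviating to the warranty nets 24 − 14 = 10.
Both types strictly prefer their assigned action; no profitable deviation.

Neither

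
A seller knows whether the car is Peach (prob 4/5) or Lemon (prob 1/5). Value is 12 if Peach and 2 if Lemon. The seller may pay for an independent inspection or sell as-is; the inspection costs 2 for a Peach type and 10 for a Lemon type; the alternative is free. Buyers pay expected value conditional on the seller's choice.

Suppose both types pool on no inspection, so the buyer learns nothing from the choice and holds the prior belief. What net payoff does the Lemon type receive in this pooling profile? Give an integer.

10

Pooled price = 4/5·12 + 1/5·2 = 10.
Lemon pays no cost for no inspection, so net payoff = 10.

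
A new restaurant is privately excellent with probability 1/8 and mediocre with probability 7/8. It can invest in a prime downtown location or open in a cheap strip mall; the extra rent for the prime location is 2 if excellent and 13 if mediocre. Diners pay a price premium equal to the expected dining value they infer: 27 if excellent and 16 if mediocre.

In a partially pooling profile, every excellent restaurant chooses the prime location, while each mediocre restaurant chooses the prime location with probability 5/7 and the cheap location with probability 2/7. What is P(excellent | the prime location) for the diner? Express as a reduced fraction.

P(the prime location) = (1/8)·1 + (7/8)·(5/7) = 3/4.
By Bayes' rule, P(excellent | the prime location) = (1/8) / (3/4) = 1/6.

1/6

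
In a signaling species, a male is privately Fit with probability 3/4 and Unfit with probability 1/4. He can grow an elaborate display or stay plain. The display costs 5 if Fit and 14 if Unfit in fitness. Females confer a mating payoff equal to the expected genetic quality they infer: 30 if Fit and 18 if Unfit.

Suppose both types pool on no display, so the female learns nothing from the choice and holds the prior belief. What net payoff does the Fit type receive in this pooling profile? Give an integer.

Pooled mating payoff = 3/4·30 + 1/4·18 = 27.
Fit pays no cost for no display, so net payoff = 27.

27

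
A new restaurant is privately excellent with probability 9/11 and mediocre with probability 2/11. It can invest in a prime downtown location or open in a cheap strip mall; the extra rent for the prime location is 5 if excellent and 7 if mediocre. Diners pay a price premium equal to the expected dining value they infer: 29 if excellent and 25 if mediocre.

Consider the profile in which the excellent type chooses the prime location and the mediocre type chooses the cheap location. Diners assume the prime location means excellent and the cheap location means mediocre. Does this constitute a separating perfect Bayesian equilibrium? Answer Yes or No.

Under these beliefs, the prime location earns price premium 29 and the cheap location earns price premium 25.
excellent: the prime location nets 29 − 5 = 24; the cheap location nets 25. excellent would deviate to the cheap location.
mediocre: the prime location nets 29 − 7 = 22; the cheap location nets 25. mediocre prefers the cheap location.
excellent has a profitable deviation, so the profile is not an equilibrium.

No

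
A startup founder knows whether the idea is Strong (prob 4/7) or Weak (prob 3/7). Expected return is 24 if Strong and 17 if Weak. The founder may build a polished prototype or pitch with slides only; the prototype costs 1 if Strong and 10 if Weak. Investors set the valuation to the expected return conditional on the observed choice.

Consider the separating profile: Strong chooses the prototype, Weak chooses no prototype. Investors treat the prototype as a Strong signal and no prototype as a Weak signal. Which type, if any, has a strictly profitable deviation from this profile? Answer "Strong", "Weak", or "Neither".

The prototype pays 24; no prototype pays 17.
Strong: assigned the prototype, nets 24 − 1 = 23; deviating to no prototype nets 17.
Weak: assigned no prototype, nets 17; deviating to the prototype nets 24 − 10 = 14.
Both types strictly prefer their assigned action; no profitable deviation.

Neither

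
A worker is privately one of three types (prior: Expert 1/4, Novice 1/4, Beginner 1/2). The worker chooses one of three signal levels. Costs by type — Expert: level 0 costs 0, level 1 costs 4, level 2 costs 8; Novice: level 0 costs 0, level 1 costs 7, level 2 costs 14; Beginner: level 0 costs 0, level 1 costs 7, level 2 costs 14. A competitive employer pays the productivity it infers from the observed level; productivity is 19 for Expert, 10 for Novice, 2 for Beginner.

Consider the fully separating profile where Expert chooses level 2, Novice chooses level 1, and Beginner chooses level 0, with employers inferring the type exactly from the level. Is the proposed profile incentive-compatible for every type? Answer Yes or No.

Separating wages: level 2 → 19, level 1 → 10, level 0 → 2.
Expert (assigned level 2): level 0: 2 − 0 = 2; level 1: 10 − 4 = 6; level 2: 19 − 8 = 11. Expert stays.
Novice (assigned level 1): level 0: 2 − 0 = 2; level 1: 10 − 7 = 3; level 2: 19 − 14 = 5. Novice prefers level 2.
Beginner (assigned level 0): level 0: 2 − 0 = 2; level 1: 10 − 7 = 3; level 2: 19 − 14 = 5. Beginner prefers level 2.
At least one type deviates; the separating profile fails.

No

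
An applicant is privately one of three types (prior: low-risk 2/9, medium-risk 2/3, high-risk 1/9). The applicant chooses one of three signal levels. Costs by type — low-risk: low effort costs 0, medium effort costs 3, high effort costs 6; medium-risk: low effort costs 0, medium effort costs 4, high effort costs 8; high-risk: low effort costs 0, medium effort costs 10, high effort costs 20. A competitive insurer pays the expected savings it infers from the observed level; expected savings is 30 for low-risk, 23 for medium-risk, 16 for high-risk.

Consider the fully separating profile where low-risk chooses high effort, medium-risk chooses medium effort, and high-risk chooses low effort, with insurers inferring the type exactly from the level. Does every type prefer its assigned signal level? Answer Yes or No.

Separating rebates: high effort → 30, medium effort → 23, low effort → 16.
low-risk (assigned high effort): low effort: 16 − 0 = 16; medium effort: 23 − 3 = 20; high effort: 30 − 6 = 24. low-risk stays.
medium-risk (assigned medium effort): low effort: 16 − 0 = 16; medium effort: 23 − 4 = 19; high effort: 30 − 8 = 22. medium-risk prefers high effort.
high-risk (assigned low effort): low effort: 16 − 0 = 16; medium effort: 23 − 10 = 13; high effort: 30 − 20 = 10. high-risk stays.
At least one type deviates; the separating profile fails.

No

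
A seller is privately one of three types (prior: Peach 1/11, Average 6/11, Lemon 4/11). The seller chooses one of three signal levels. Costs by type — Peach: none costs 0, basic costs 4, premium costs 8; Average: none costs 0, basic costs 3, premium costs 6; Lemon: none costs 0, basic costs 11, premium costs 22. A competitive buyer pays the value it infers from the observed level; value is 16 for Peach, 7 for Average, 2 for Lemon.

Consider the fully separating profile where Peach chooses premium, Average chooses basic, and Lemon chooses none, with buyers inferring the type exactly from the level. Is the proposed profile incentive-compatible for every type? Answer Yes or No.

Separating prices: premium → 16, basic → 7, none → 2.
Peach (assigned premium): none: 2 − 0 = 2; basic: 7 − 4 = 3; premium: 16 − 8 = 8. Peach stays.
Average (assigned basic): none: 2 − 0 = 2; basic: 7 − 3 = 4; premium: 16 − 6 = 10. Average prefers premium.
Lemon (assigned none): none: 2 − 0 = 2; basic: 7 − 11 = -4; premium: 16 − 22 = -6. Lemon stays.
At least one type deviates; the separating profile fails.

No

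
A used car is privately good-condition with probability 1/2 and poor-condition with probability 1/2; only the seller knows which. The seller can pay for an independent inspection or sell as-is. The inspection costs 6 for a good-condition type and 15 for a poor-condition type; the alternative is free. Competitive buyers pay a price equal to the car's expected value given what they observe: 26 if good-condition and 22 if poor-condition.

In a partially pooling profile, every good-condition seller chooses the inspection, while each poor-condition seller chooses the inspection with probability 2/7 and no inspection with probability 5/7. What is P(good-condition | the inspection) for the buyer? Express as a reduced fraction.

P(the inspection) = (1/2)·1 + (1/2)·(2/7) = 9/14.
By Bayes' rule, P(good-condition | the inspection) = (1/2) / (9/14) = 7/9.

7/9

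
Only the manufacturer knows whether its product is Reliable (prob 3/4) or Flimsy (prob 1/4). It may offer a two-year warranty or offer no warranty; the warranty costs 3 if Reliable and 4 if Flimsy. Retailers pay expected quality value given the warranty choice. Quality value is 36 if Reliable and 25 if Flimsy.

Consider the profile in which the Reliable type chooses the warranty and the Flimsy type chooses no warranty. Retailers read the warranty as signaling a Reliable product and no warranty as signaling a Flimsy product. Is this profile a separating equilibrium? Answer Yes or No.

No

Under these beliefs, the warranty earns price 36 and no warranty earns price 25.
Reliable: the warranty nets 36 − 3 = 33; no warranty nets 25. Reliable prefers the warranty.
Flimsy: the warranty nets 36 − 4 = 32; no warranty nets 25. Flimsy would deviate to the warranty.
Flimsy has a profitable deviation, so the profile is not an equilibrium.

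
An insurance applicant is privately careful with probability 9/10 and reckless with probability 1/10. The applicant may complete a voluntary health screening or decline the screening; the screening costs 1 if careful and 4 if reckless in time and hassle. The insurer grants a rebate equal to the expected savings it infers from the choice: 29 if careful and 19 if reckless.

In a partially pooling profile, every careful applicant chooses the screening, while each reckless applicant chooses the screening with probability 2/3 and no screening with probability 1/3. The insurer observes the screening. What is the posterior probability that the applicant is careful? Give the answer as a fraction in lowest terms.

P(the screening) = (9/10)·1 + (1/10)·(2/3) = 29/30.
By Bayes' rule, P(careful | the screening) = (9/10) / (29/30) = 27/29.

27/29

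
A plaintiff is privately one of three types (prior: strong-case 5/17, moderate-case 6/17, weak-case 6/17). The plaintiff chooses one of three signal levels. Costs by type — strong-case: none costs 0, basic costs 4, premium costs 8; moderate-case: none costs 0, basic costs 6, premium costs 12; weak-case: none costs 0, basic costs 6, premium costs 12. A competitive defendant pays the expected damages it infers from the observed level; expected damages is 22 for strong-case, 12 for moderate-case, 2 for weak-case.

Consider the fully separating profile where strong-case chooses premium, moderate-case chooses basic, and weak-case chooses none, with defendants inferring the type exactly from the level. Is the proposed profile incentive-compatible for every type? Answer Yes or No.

No

Separating settlements: premium → 22, basic → 12, none → 2.
strong-case (assigned premium): none: 2 − 0 = 2; basic: 12 − 4 = 8; premium: 22 − 8 = 14. strong-case stays.
moderate-case (assigned basic): none: 2 − 0 = 2; basic: 12 − 6 = 6; premium: 22 − 12 = 10. moderate-case prefers premium.
weak-case (assigned none): none: 2 − 0 = 2; basic: 12 − 6 = 6; premium: 22 − 12 = 10. weak-case prefers premium.
At least one type deviates; the separating profile fails.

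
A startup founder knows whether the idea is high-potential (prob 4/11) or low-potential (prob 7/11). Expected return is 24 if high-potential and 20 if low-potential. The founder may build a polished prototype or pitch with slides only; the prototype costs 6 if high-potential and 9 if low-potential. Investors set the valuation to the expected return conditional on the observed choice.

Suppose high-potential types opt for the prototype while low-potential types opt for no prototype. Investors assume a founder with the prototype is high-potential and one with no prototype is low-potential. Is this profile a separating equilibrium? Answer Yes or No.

Under these beliefs, the prototype earns valuation 24 and no prototype earns valuation 20.
high-potential: the prototype nets 24 − 6 = 18; no prototype nets 20. high-potential would deviate to no prototype.
low-potential: the prototype nets 24 − 9 = 15; no prototype nets 20. low-potential prefers no prototype.
high-potential has a profitable deviation, so the profile is not an equilibrium.

No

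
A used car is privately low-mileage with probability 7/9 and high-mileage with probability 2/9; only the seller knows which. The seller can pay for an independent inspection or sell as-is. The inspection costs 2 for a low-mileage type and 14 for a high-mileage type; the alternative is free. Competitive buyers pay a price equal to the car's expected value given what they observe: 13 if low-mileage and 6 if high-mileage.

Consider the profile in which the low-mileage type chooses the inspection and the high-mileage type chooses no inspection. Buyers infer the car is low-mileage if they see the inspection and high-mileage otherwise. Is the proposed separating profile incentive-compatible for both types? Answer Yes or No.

Under these beliefs, the inspection earns price 13 and no inspection earns price 6.
low-mileage: the inspection nets 13 − 2 = 11; no inspection nets 6. low-mileage prefers the inspection.
high-mileage: the inspection nets 13 − 14 = -1; no inspection nets 6. high-mileage prefers no inspection.
Neither type deviates, so the separating profile is an equilibrium.

Yes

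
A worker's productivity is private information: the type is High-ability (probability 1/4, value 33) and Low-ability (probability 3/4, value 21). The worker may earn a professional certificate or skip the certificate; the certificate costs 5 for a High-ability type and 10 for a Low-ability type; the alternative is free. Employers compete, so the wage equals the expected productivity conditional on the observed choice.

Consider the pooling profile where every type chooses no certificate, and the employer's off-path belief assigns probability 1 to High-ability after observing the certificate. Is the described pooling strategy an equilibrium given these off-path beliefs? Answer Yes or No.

On path, the employer holds the prior and pays 1/4·33 + 3/4·21 = 24. Off path (the certificate), believing High-ability, it pays 33.
High-ability: no certificate nets 24; the certificate nets 33 − 5 = 28. High-ability would deviate.
Low-ability: no certificate nets 24; the certificate nets 33 − 10 = 23. Low-ability stays.
A type deviates, so pooling fails.

No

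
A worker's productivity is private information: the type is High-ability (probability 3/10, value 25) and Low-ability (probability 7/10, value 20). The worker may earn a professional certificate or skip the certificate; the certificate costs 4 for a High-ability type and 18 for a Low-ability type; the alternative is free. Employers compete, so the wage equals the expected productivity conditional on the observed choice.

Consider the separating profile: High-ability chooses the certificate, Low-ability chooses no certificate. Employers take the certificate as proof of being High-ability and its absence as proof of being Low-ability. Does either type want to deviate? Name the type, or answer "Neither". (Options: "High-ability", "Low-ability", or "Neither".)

Neither

The certificate pays 25; no certificate pays 20.
High-ability: assigned the certificate, nets 25 − 4 = 21; deviating to no certificate nets 20.
Low-ability: assigned no certificate, nets 20; deviating to the certificate nets 25 − 18 = 7.
Both types strictly prefer their assigned action; no profitable deviation.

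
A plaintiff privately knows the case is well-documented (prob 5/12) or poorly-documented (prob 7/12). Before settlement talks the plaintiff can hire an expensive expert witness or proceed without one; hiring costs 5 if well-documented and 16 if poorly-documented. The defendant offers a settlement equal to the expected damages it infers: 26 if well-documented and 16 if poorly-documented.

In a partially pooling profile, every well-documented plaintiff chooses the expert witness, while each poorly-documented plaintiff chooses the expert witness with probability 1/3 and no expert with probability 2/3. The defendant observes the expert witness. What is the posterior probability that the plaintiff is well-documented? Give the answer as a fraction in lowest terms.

15/22

P(the expert witness) = (5/12)·1 + (7/12)·(1/3) = 11/18.
By Bayes' rule, P(well-documented | the expert witness) = (5/12) / (11/18) = 15/22.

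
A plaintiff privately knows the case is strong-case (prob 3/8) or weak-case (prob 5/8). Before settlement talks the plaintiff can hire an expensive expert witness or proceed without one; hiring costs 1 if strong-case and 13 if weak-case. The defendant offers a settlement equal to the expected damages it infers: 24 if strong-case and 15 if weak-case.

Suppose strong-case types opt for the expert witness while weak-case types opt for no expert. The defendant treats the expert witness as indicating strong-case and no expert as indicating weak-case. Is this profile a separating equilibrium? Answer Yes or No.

Yes

Under these beliefs, the expert witness earns settlement 24 and no expert earns settlement 15.
strong-case: the expert witness nets 24 − 1 = 23; no expert nets 15. strong-case prefers the expert witness.
weak-case: the expert witness nets 24 − 13 = 11; no expert nets 15. weak-case prefers no expert.
Neither type deviates, so the separating profile is an equilibrium.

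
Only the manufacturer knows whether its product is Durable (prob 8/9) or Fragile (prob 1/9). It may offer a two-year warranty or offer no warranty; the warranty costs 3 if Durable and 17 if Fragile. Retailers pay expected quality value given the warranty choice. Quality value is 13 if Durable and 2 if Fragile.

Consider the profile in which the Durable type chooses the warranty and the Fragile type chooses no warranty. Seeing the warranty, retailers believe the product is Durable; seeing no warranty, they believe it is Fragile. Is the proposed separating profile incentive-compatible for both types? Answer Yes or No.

Under these beliefs, the warranty earns price 13 and no warranty earns price 2.
Durable: the warranty nets 13 − 3 = 10; no warranty nets 2. Durable prefers the warranty.
Fragile: the warranty nets 13 − 17 = -4; no warranty nets 2. Fragile prefers no warranty.
Neither type deviates, so the separating profile is an equilibrium.

Yes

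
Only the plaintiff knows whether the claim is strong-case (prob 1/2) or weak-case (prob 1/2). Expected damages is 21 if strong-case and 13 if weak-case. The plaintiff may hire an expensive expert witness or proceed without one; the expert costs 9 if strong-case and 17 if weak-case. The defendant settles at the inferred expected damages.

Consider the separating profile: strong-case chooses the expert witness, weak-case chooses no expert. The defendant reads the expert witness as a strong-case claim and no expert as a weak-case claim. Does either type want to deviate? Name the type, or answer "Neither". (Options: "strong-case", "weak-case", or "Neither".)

The expert witness pays 21; no expert pays 13.
strong-case: assigned the expert witness, nets 21 − 9 = 12; deviating to no expert nets 13.
weak-case: assigned no expert, nets 13; deviating to the expert witness nets 21 − 17 = 4.
The strong-case type gains 1 by deviating.

strong-case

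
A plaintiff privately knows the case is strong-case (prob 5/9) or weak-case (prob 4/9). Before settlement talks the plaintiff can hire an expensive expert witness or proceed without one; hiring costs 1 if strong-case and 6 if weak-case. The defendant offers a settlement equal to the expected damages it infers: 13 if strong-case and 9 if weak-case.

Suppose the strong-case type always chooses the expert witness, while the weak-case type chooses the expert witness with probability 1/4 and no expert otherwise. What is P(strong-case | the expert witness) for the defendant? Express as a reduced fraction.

P(the expert witness) = (5/9)·1 + (4/9)·(1/4) = 2/3.
By Bayes' rule, P(strong-case | the expert witness) = (5/9) / (2/3) = 5/6.

5/6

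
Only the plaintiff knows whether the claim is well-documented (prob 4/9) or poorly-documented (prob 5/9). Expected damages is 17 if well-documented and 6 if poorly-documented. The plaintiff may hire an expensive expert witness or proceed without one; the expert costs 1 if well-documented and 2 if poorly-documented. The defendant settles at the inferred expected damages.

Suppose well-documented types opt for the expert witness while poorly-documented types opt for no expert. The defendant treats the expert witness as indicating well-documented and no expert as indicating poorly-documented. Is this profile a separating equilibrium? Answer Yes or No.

No

Under these beliefs, the expert witness earns settlement 17 and no expert earns settlement 6.
well-documented: the expert witness nets 17 − 1 = 16; no expert nets 6. well-documented prefers the expert witness.
poorly-documented: the expert witness nets 17 − 2 = 15; no expert nets 6. poorly-documented would deviate to the expert witness.
poorly-documented has a profitable deviation, so the profile is not an equilibrium.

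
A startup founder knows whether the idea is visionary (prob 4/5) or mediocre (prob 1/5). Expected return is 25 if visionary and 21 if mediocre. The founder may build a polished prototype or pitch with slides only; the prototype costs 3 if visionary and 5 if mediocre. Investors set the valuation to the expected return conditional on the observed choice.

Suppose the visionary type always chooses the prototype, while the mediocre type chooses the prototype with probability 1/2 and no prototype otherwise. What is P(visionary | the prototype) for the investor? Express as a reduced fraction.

P(the prototype) = (4/5)·1 + (1/5)·(1/2) = 9/10.
By Bayes' rule, P(visionary | the prototype) = (4/5) / (9/10) = 8/9.

8/9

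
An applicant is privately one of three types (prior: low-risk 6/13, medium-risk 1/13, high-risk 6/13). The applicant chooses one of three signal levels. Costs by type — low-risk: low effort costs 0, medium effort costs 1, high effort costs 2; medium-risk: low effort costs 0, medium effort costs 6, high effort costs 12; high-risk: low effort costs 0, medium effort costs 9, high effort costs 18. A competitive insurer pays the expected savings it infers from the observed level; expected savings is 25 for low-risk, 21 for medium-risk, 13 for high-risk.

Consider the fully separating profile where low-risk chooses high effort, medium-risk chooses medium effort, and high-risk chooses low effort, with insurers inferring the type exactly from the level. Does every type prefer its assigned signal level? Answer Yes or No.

Separating rebates: high effort → 25, medium effort → 21, low effort → 13.
low-risk (assigned high effort): low effort: 13 − 0 = 13; medium effort: 21 − 1 = 20; high effort: 25 − 2 = 23. low-risk stays.
medium-risk (assigned medium effort): low effort: 13 − 0 = 13; medium effort: 21 − 6 = 15; high effort: 25 − 12 = 13. medium-risk stays.
high-risk (assigned low effort): low effort: 13 − 0 = 13; medium effort: 21 − 9 = 12; high effort: 25 − 18 = 7. high-risk stays.
Every type prefers its assigned level; separation holds.

Yes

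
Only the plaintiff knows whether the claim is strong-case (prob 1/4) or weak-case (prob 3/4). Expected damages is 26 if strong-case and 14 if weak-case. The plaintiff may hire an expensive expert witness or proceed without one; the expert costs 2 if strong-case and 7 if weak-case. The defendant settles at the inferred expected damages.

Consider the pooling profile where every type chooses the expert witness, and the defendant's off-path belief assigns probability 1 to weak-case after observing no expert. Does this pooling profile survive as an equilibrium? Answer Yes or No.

No

On path, the defendant holds the prior and pays 1/4·26 + 3/4·14 = 17. Off path (no expert), believing weak-case, it pays 14.
strong-case: the expert witness nets 17 − 2 = 15; no expert nets 14. strong-case stays.
weak-case: the expert witness nets 17 − 7 = 10; no expert nets 14. weak-case would deviate.
A type deviates, so pooling fails.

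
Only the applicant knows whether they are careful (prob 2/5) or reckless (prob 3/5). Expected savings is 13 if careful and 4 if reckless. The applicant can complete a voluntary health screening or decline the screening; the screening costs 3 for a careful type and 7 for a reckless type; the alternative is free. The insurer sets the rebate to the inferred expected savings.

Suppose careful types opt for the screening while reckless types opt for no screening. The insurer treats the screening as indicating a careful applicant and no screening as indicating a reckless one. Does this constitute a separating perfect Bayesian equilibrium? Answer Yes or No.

No

Under these beliefs, the screening earns rebate 13 and no screening earns rebate 4.
careful: the screening nets 13 − 3 = 10; no screening nets 4. careful prefers the screening.
reckless: the screening nets 13 − 7 = 6; no screening nets 4. reckless would deviate to the screening.
reckless has a profitable deviation, so the profile is not an equilibrium.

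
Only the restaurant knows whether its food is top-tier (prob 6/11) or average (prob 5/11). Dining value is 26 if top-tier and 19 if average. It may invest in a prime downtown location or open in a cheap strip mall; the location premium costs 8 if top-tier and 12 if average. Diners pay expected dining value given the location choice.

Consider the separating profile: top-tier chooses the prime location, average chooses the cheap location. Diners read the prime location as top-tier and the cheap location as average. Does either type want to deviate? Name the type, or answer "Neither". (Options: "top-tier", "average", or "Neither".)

top-tier

The prime location pays 26; the cheap location pays 19.
top-tier: assigned the prime location, nets 26 − 8 = 18; deviating to the cheap location nets 19.
average: assigned the cheap location, nets 19; deviating to the prime location nets 26 − 12 = 14.
The top-tier type gains 1 by deviating.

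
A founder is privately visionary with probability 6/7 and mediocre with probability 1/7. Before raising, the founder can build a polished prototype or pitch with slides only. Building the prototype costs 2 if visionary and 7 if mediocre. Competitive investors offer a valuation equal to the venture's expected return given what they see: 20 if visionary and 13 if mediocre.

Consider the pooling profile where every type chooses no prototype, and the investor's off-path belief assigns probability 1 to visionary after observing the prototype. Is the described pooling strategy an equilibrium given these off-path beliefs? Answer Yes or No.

On path, the investor holds the prior and pays 6/7·20 + 1/7·13 = 19. Off path (the prototype), believing visionary, it pays 20.
visionary: no prototype nets 19; the prototype nets 20 − 2 = 18. visionary stays.
mediocre: no prototype nets 19; the prototype nets 20 − 7 = 13. mediocre stays.
No type deviates, so pooling is sustained.

Yes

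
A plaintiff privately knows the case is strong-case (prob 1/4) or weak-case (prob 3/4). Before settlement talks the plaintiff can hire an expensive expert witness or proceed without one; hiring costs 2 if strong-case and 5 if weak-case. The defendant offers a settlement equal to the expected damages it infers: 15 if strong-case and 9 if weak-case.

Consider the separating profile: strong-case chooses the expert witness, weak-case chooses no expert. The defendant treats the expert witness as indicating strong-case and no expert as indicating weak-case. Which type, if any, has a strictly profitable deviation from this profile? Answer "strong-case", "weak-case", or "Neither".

weak-case

The expert witness pays 15; no expert pays 9.
strong-case: assigned the expert witness, nets 15 − 2 = 13; deviating to no expert nets 9.
weak-case: assigned no expert, nets 9; deviating to the expert witness nets 15 − 5 = 10.
The weak-case type gains 1 by deviating.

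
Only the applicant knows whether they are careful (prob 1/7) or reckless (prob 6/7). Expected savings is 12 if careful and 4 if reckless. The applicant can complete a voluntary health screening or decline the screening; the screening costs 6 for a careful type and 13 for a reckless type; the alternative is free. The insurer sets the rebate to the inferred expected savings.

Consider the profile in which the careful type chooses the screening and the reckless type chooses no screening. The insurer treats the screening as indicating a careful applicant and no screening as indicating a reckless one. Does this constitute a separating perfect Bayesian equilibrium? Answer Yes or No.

Under these beliefs, the screening earns rebate 12 and no screening earns rebate 4.
careful: the screening nets 12 − 6 = 6; no screening nets 4. careful prefers the screening.
reckless: the screening nets 12 − 13 = -1; no screening nets 4. reckless prefers no screening.
Neither type deviates, so the separating profile is an equilibrium.

Yes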